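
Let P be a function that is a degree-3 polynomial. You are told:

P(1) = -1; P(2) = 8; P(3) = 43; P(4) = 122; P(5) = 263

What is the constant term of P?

First differences: 9, 35, 79, 141. Second differences: 26, 44, 62. Third differences: 18, 18.
Level-3 differences are constant, so P has degree 3.
Fitting a degree-3 polynomial gives P(x) = 3x³ - 5x² + 3x - 2.
The constant term is P(0) = -2.

-2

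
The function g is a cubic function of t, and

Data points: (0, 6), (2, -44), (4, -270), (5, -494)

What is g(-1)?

10

Write g(t) = at³ + bt² + ct + d; the 4 given values yield a linear system in the 4 coefficients.
Solving, g(t) = -3t³ - 4t² - 5t + 6.
Then g(-1) = 10.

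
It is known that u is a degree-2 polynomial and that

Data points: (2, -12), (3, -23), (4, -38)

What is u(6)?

-80

Write u(t) = at² + bt + c; the 3 given values yield a linear system in the 3 coefficients.
Solving, u(t) = -2t² - t - 2.
Then u(6) = -80.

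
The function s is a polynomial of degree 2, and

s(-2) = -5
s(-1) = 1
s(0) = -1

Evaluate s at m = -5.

-71

Write s(m) = am² + bm + c; the 3 given values yield a linear system in the 3 coefficients.
Solving, s(m) = -4m² - 6m - 1.
Then s(-5) = -71.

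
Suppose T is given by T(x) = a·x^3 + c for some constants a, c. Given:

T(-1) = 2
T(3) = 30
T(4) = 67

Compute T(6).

From T(-1) = 2 and T(3) = 30: -1a + c = 2 and 27a + c = 30.
Subtracting: 28a = 28, so a = 1; then c = 2 − 1·(-1) = 3.
So T(x) = 1x³ + 3, and T(6) = 219.

219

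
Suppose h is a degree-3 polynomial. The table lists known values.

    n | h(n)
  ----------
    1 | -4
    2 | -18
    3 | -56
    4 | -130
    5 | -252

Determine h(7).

First differences: -14, -38, -74, -122. Second differences: -24, -36, -48. Third differences: -12, -12.
Level-3 differences are constant, so h has degree 3.
Fitting a degree-3 polynomial gives h(n) = -2n³ - 2.
Then h(7) = -688.

-688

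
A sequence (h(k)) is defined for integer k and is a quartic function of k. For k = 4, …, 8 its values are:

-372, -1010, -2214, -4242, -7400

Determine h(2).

-2

Write h(k) = ak^4 + bk³ + ck² + dk + e; the 5 given values yield a linear system in the 5 coefficients.
Solving, h(k) = -2k^4 + k³ + 4k² + 3k.
Then h(2) = -2.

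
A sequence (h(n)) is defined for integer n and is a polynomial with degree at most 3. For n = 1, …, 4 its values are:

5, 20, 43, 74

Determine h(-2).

First differences: 15, 23, 31. Second differences: 8, 8.
Level-2 differences are constant, so h has degree 2.
Fitting a degree-2 polynomial gives h(n) = 4n² + 3n - 2.
Then h(-2) = 8.

8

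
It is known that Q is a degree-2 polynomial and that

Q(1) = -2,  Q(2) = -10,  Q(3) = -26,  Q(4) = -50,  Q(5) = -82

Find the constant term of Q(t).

-2

Write Q(t) = at² + bt + c; the 5 given values yield a linear system in the 3 coefficients.
Solving, Q(t) = -4t² + 4t - 2.
The constant term is Q(0) = -2.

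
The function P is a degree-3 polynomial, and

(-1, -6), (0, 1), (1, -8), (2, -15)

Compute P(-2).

-47

Write P(n) = an³ + bn² + cn + d; the 4 given values yield a linear system in the 4 coefficients.
Solving, P(n) = 3n³ - 8n² - 4n + 1.
Then P(-2) = -47.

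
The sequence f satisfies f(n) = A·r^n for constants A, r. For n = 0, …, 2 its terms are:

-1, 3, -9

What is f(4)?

-81

Consecutive ratio: 3/(-1) = -3, and -9/3 = -3, so r = -3.
Then A·(-3)^0 = -1 gives A = -1, and f(n) = -1·(-3)^n.
f(4) = -1·(-3)^4 = -81.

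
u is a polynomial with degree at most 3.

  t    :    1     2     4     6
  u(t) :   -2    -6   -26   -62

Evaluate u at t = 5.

-42

Write u(t) = at³ + bt² + ct + d; the 4 given values yield a linear system in the 4 coefficients.
Solving, the leading coefficient vanishes, and u(t) = -2t² + 2t - 2.
Then u(5) = -42.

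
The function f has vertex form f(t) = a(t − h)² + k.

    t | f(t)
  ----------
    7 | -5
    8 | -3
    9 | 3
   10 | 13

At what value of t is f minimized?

7

First differences 2, 6, 10; second difference 4 = 2a, so a = 2.
Expanding, the t-coefficient is −2ah = -4h; matching it to the data gives h = 7, and then k = -5.
So f(t) = 2(t − 7)² − 5.
Hence h = 7.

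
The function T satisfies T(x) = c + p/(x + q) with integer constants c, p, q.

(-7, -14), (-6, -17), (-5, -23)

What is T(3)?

(T(x) − c)(x + q) = p for each data point; the three points give a linear system in c and q, then p follows.
Solving: c = -5, q = 3, p = 36, so T(x) = -5 + 36/(x + 3).
Then T(3) = -5 + 36/6 = 1.

1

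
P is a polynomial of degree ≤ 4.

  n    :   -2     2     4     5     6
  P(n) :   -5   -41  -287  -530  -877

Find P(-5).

Write P(n) = an^4 + bn³ + cn² + dn + e; the 5 given values yield a linear system in the 5 coefficients.
Solving, the leading coefficient vanishes, and P(n) = -3n³ - 7n² + 3n + 5.
Then P(-5) = 190.

190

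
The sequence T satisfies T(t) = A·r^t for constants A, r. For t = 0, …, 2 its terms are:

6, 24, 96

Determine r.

Consecutive ratio: 24/6 = 4, and 96/24 = 4, so r = 4.
Then A·4^0 = 6 gives A = 6, and T(t) = 6·4^t.

4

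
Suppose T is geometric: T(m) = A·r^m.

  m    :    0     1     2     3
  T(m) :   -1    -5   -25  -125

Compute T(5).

Consecutive ratio: -5/(-1) = 5, and -25/(-5) = 5, so r = 5.
Then A·5^0 = -1 gives A = -1, and T(m) = -1·5^m.
T(5) = -1·5^5 = -3125.

-3125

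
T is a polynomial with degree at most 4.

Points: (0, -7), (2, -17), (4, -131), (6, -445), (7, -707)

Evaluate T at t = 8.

-1055

Write T(t) = at^4 + bt³ + ct² + dt + e; the 5 given values yield a linear system in the 5 coefficients.
Solving, the leading coefficient vanishes, and T(t) = -2t³ - t² + 5t - 7.
Then T(8) = -1055.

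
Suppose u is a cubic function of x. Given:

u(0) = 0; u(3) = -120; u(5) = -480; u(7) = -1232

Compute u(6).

-798

Write u(x) = ax³ + bx² + cx + d; the 4 given values yield a linear system in the 4 coefficients.
Solving, u(x) = -3x³ - 4x² - x.
Then u(6) = -798.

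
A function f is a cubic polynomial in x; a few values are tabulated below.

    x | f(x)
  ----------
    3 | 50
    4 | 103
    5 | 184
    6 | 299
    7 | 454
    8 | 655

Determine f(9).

Write f(x) = ax³ + bx² + cx + d; the 6 given values yield a linear system in the 4 coefficients.
Solving, f(x) = x³ + 2x² + 2x - 1.
Then f(9) = 908.

908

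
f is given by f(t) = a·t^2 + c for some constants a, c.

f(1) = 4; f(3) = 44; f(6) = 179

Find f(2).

From f(1) = 4 and f(3) = 44: 1a + c = 4 and 9a + c = 44.
Subtracting: 8a = 40, so a = 5; then c = 4 − 5·1 = -1.
So f(t) = 5t² − 1, and f(2) = 19.

19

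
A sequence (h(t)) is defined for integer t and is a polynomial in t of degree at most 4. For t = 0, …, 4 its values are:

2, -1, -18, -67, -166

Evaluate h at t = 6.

First differences: -3, -17, -49, -99. Second differences: -14, -32, -50. Third differences: -18, -18.
Level-3 differences are constant, so h has degree 3.
Fitting a degree-3 polynomial gives h(t) = -3t³ + 2t² - 2t + 2.
Then h(6) = -586.

-586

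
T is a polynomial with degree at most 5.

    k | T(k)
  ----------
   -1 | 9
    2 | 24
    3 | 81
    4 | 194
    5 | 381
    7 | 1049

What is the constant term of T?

Write T(k) = ak^5 + bk^4 + ck³ + dk² + ek + p; the 6 given values yield a linear system in the 6 coefficients.
Solving, the top 2 coefficients vanish, and T(k) = 3k³ + k² - 5k + 6.
The constant term is T(0) = 6.

6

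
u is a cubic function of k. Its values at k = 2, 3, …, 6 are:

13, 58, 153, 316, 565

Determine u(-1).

-2

First differences: 45, 95, 163, 249. Second differences: 50, 68, 86. Third differences: 18, 18.
Level-3 differences are constant, so u has degree 3.
Fitting a degree-3 polynomial gives u(k) = 3k³ - 2k² - 2k + 1.
Then u(-1) = -2.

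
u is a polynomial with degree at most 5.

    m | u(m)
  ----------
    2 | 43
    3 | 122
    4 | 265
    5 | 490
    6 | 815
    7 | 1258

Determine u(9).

2570

First differences: 79, 143, 225, 325, 443. Second differences: 64, 82, 100, 118. Third differences: 18, 18, 18.
Level-3 differences are constant, so u has degree 3.
Fitting a degree-3 polynomial gives u(m) = 3m³ + 5m² - 3m + 5.
Then u(9) = 2570.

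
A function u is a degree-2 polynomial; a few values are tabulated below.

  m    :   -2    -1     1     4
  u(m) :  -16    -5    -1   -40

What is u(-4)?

-56

Write u(m) = am² + bm + c; the 4 given values yield a linear system in the 3 coefficients.
Solving, u(m) = -3m² + 2m.
Then u(-4) = -56.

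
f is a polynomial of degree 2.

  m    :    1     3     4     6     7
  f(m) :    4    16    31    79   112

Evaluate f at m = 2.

7

Write f(m) = am² + bm + c; the 5 given values yield a linear system in the 3 coefficients.
Solving, f(m) = 3m² - 6m + 7.
Then f(2) = 7.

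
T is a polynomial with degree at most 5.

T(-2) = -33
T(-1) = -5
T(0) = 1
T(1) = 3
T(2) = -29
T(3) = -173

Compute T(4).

Write T(x) = ax^5 + bx^4 + cx³ + dx² + ex + p; the 6 given values yield a linear system in the 6 coefficients.
Solving, the leading coefficient vanishes, and T(x) = -2x^4 - x³ + 5x + 1.
Then T(4) = -555.

-555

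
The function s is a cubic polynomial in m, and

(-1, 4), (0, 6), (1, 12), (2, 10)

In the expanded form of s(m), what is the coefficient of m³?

Write s(m) = am³ + bm² + cm + d; the 4 given values yield a linear system in the 4 coefficients.
Solving, s(m) = -2m³ + 2m² + 6m + 6.
The coefficient of m³ is -2.

-2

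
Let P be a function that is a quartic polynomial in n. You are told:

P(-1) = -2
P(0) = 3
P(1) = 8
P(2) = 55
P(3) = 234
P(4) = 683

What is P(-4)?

283

Write P(n) = an^4 + bn³ + cn² + dn + e; the 6 given values yield a linear system in the 5 coefficients.
Solving, P(n) = 2n^4 + 3n³ - 2n² + 2n + 3.
Then P(-4) = 283.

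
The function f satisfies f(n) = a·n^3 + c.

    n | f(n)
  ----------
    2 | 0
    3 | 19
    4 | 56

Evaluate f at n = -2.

From f(2) = 0 and f(3) = 19: 8a + c = 0 and 27a + c = 19.
Subtracting: 19a = 19, so a = 1; then c = 0 − 1·8 = -8.
So f(n) = 1n³ − 8, and f(-2) = -16.

-16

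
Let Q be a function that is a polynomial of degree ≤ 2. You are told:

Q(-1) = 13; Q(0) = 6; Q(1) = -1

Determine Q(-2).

20

First differences: -7, -7.
Level-1 differences are constant, so Q has degree 1.
Fitting a degree-1 polynomial gives Q(t) = -7t + 6.
Then Q(-2) = 20.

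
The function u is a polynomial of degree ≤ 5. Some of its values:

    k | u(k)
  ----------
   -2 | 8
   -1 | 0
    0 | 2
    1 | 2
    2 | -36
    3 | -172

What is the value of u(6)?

-2128

First differences: -8, 2, 0, -38, -136. Second differences: 10, -2, -38, -98. Third differences: -12, -36, -60. Fourth differences: -24, -24.
Level-4 differences are constant, so u has degree 4.
Fitting a degree-4 polynomial gives u(k) = -k^4 - 4k³ + 5k + 2.
Then u(6) = -2128.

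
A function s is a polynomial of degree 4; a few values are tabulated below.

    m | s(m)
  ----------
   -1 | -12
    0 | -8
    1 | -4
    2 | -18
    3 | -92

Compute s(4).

Write s(m) = am^4 + bm³ + cm² + dm + e; the 5 given values yield a linear system in the 5 coefficients.
Solving, s(m) = -m^4 - m³ + m² + 5m - 8.
Then s(4) = -292.

-292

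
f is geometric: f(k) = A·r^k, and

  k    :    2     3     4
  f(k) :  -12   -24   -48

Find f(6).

Consecutive ratio: -24/(-12) = 2, and -48/(-24) = 2, so r = 2.
Then A·2^2 = -12 gives A = -3, and f(k) = -3·2^k.
f(6) = -3·2^6 = -192.

-192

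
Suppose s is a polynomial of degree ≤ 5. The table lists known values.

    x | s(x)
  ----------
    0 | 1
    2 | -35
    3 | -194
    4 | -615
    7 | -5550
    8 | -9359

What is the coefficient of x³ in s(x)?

-3

Write s(x) = ax^5 + bx^4 + cx³ + dx² + ex + p; the 6 given values yield a linear system in the 6 coefficients.
Solving, the leading coefficient vanishes, and s(x) = -2x^4 - 3x³ + 6x² - 2x + 1.
The coefficient of x³ is -3.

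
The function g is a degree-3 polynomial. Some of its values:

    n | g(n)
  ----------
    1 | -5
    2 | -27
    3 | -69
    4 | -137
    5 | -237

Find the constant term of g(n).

3

First differences: -22, -42, -68, -100. Second differences: -20, -26, -32. Third differences: -6, -6.
Level-3 differences are constant, so g has degree 3.
Fitting a degree-3 polynomial gives g(n) = -n³ - 4n² - 3n + 3.
The constant term is g(0) = 3.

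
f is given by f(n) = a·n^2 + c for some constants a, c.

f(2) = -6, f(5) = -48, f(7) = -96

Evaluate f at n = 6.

From f(2) = -6 and f(5) = -48: 4a + c = -6 and 25a + c = -48.
Subtracting: 21a = -42, so a = -2; then c = -6 − (-2)·4 = 2.
So f(n) = -2n² + 2, and f(6) = -70.

-70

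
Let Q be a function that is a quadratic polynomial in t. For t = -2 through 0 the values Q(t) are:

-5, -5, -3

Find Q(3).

Write Q(t) = at² + bt + c; the 3 given values yield a linear system in the 3 coefficients.
Solving, Q(t) = t² + 3t - 3.
Then Q(3) = 15.

15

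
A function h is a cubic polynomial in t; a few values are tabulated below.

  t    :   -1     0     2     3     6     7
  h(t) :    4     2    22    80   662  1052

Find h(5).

382

Write h(t) = at³ + bt² + ct + d; the 6 given values yield a linear system in the 4 coefficients.
Solving, h(t) = 3t³ + t² - 4t + 2.
Then h(5) = 382.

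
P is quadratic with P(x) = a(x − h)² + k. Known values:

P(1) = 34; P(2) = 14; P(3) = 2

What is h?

First differences -20, -12; second difference 8 = 2a, so a = 4.
Expanding, the x-coefficient is −2ah = -8h; matching it to the data gives h = 4, and then k = -2.
So P(x) = 4(x − 4)² − 2.
Hence h = 4.

4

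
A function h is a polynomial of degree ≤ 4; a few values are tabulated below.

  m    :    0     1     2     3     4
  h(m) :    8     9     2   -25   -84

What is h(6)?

First differences: 1, -7, -27, -59. Second differences: -8, -20, -32. Third differences: -12, -12.
Level-3 differences are constant, so h has degree 3.
Fitting a degree-3 polynomial gives h(m) = -2m³ + 2m² + m + 8.
Then h(6) = -346.

-346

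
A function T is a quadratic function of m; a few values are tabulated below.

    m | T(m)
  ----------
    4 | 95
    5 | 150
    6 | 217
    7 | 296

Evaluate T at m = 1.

2

Write T(m) = am² + bm + c; the 4 given values yield a linear system in the 3 coefficients.
Solving, T(m) = 6m² + m - 5.
Then T(1) = 2.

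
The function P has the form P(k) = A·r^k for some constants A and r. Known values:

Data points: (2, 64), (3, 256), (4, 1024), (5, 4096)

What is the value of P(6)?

Consecutive ratio: 256/64 = 4, and 1024/256 = 4, so r = 4.
Then A·4^2 = 64 gives A = 4, and P(k) = 4·4^k.
P(6) = 4·4^6 = 16384.

16384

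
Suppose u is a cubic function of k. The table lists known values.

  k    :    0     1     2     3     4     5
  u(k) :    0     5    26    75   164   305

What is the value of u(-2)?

-10

First differences: 5, 21, 49, 89, 141. Second differences: 16, 28, 40, 52. Third differences: 12, 12, 12.
Level-3 differences are constant, so u has degree 3.
Fitting a degree-3 polynomial gives u(k) = 2k³ + 2k² + k.
Then u(-2) = -10.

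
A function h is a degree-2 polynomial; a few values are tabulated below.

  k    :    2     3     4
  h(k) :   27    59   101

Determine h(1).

5

Write h(k) = ak² + bk + c; the 3 given values yield a linear system in the 3 coefficients.
Solving, h(k) = 5k² + 7k - 7.
Then h(1) = 5.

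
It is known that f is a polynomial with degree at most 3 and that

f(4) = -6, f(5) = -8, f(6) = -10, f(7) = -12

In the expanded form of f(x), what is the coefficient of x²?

Write f(x) = ax³ + bx² + cx + d; the 4 given values yield a linear system in the 4 coefficients.
Solving, the top 2 coefficients vanish, and f(x) = -2x + 2.
The coefficient of x² is 0.

0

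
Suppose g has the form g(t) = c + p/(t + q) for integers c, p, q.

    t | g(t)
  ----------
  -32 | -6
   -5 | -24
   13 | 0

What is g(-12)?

-10

(g(t) − c)(t + q) = p for each data point; the three points give a linear system in c and q, then p follows.
Solving: c = -4, q = 2, p = 60, so g(t) = -4 + 60/(t + 2).
Then g(-12) = -4 + 60/(-10) = -10.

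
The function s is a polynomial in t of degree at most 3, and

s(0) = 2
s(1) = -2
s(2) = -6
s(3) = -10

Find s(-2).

10

Write s(t) = at³ + bt² + ct + d; the 4 given values yield a linear system in the 4 coefficients.
Solving, the top 2 coefficients vanish, and s(t) = -4t + 2.
Then s(-2) = 10.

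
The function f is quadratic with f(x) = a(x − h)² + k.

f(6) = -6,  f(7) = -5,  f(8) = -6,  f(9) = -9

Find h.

First differences 1, -1, -3; second difference -2 = 2a, so a = -1.
Expanding, the x-coefficient is −2ah = 2h; matching it to the data gives h = 7, and then k = -5.
So f(x) = -1(x − 7)² − 5.
Hence h = 7.

7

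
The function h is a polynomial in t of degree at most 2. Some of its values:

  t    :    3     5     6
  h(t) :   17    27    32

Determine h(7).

Write h(t) = at² + bt + c; the 3 given values yield a linear system in the 3 coefficients.
Solving, the leading coefficient vanishes, and h(t) = 5t + 2.
Then h(7) = 37.

37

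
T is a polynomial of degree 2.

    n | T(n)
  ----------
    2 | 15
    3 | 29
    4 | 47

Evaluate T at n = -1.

-3

Write T(n) = an² + bn + c; the 3 given values yield a linear system in the 3 coefficients.
Solving, T(n) = 2n² + 4n - 1.
Then T(-1) = -3.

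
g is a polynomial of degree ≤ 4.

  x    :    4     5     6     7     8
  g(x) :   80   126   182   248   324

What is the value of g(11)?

First differences: 46, 56, 66, 76. Second differences: 10, 10, 10.
Level-2 differences are constant, so g has degree 2.
Fitting a degree-2 polynomial gives g(x) = 5x² + x - 4.
Then g(11) = 612.

612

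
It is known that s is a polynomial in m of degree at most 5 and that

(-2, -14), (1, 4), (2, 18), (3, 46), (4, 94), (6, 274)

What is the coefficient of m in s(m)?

4

Write s(m) = am^5 + bm^4 + cm³ + dm² + em + p; the 6 given values yield a linear system in the 6 coefficients.
Solving, the top 2 coefficients vanish, and s(m) = m³ + m² + 4m - 2.
The coefficient of m is 4.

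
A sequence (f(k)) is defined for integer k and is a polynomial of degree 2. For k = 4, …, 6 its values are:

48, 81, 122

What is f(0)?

Write f(k) = ak² + bk + c; the 3 given values yield a linear system in the 3 coefficients.
Solving, f(k) = 4k² - 3k - 4.
The constant term is f(0) = -4.

-4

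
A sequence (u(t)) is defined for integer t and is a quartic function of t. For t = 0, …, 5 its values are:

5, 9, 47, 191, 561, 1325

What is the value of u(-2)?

Write u(t) = at^4 + bt³ + ct² + dt + e; the 6 given values yield a linear system in the 5 coefficients.
Solving, u(t) = 2t^4 + 3t² - t + 5.
Then u(-2) = 51.

51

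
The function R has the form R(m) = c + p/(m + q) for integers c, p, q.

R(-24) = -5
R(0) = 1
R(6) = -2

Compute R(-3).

16

(R(m) − c)(m + q) = p for each data point; the three points give a linear system in c and q, then p follows.
Solving: c = -4, q = 4, p = 20, so R(m) = -4 + 20/(m + 4).
Then R(-3) = -4 + 20/1 = 16.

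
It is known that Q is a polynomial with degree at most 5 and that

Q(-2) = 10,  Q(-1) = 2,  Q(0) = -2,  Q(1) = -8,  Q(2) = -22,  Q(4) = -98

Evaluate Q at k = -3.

28

Write Q(k) = ak^5 + bk^4 + ck³ + dk² + ek + p; the 6 given values yield a linear system in the 6 coefficients.
Solving, the top 2 coefficients vanish, and Q(k) = -k³ - k² - 4k - 2.
Then Q(-3) = 28.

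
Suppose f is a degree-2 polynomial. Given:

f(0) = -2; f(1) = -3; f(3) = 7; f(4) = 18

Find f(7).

75

Write f(t) = at² + bt + c; the 4 given values yield a linear system in the 3 coefficients.
Solving, f(t) = 2t² - 3t - 2.
Then f(7) = 75.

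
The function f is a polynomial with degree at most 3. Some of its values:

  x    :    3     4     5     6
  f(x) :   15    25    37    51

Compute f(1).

First differences: 10, 12, 14. Second differences: 2, 2.
Level-2 differences are constant, so f has degree 2.
Fitting a degree-2 polynomial gives f(x) = x² + 3x - 3.
Then f(1) = 1.

1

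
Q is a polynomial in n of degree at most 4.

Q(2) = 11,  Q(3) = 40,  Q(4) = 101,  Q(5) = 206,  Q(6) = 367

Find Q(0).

1

Write Q(n) = an^4 + bn³ + cn² + dn + e; the 5 given values yield a linear system in the 5 coefficients.
Solving, the leading coefficient vanishes, and Q(n) = 2n³ - 2n² + n + 1.
Then Q(0) = 1.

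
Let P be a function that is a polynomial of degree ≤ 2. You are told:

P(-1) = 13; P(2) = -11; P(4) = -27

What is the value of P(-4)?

37

Write P(x) = ax² + bx + c; the 3 given values yield a linear system in the 3 coefficients.
Solving, the leading coefficient vanishes, and P(x) = -8x + 5.
Then P(-4) = 37.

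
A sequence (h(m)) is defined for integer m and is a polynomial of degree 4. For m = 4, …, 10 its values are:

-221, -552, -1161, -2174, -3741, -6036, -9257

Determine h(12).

-19389

First differences: -331, -609, -1013, -1567, -2295, -3221. Second differences: -278, -404, -554, -728, -926. Third differences: -126, -150, -174, -198. Fourth differences: -24, -24, -24.
Level-4 differences are constant, so h has degree 4.
Fitting a degree-4 polynomial gives h(m) = -m^4 + m³ - 3m² + 4m + 3.
Then h(12) = -19389.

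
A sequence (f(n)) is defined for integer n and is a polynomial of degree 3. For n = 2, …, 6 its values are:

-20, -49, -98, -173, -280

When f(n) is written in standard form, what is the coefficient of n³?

Write f(n) = an³ + bn² + cn + d; the 5 given values yield a linear system in the 4 coefficients.
Solving, f(n) = -n³ - n² - 5n + 2.
The coefficient of n³ is -1.

-1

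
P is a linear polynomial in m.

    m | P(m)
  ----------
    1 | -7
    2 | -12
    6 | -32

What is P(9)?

-47

Write P(m) = am + b; the 3 given values yield a linear system in the 2 coefficients.
Solving, P(m) = -5m - 2.
Then P(9) = -47.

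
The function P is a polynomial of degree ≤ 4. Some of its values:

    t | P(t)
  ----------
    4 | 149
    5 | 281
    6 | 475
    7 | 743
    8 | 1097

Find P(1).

First differences: 132, 194, 268, 354. Second differences: 62, 74, 86. Third differences: 12, 12.
Level-3 differences are constant, so P has degree 3.
Fitting a degree-3 polynomial gives P(t) = 2t³ + t² + t + 1.
Then P(1) = 5.

5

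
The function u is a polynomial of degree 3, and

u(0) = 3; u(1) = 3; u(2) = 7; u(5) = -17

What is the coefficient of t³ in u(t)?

Write u(t) = at³ + bt² + ct + d; the 4 given values yield a linear system in the 4 coefficients.
Solving, u(t) = -t³ + 5t² - 4t + 3.
The coefficient of t³ is -1.

-1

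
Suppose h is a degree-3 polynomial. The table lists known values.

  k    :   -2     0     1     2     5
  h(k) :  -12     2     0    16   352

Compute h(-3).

-64

Write h(k) = ak³ + bk² + ck + d; the 5 given values yield a linear system in the 4 coefficients.
Solving, h(k) = 3k³ - 5k + 2.
Then h(-3) = -64.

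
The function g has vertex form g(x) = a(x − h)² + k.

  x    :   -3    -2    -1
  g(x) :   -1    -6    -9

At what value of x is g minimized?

0

First differences -5, -3; second difference 2 = 2a, so a = 1.
Expanding, the x-coefficient is −2ah = -2h; matching it to the data gives h = 0, and then k = -10.
So g(x) = 1(x + 0)² − 10.
Hence h = 0.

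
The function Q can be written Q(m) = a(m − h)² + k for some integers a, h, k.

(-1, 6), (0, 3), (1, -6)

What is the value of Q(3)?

-42

First differences -3, -9; second difference -6 = 2a, so a = -3.
Expanding, the m-coefficient is −2ah = 6h; matching it to the data gives h = -1, and then k = 6.
So Q(m) = -3(m + 1)² + 6.
Q(3) = -3·4² + 6 = -42.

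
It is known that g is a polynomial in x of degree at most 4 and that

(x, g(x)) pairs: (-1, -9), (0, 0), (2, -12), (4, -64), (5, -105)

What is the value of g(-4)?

Write g(x) = ax^4 + bx³ + cx² + dx + e; the 5 given values yield a linear system in the 5 coefficients.
Solving, the top 2 coefficients vanish, and g(x) = -5x² + 4x.
Then g(-4) = -96.

-96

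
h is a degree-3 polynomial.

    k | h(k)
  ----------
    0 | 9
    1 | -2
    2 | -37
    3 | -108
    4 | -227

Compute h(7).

First differences: -11, -35, -71, -119. Second differences: -24, -36, -48. Third differences: -12, -12.
Level-3 differences are constant, so h has degree 3.
Fitting a degree-3 polynomial gives h(k) = -2k³ - 6k² - 3k + 9.
Then h(7) = -992.

-992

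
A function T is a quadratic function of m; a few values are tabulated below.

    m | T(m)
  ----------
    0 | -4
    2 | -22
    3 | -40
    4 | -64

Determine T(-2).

-10

Write T(m) = am² + bm + c; the 4 given values yield a linear system in the 3 coefficients.
Solving, T(m) = -3m² - 3m - 4.
Then T(-2) = -10.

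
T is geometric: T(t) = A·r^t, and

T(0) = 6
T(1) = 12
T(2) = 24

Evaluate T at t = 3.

48

Consecutive ratio: 12/6 = 2, and 24/12 = 2, so r = 2.
Then A·2^0 = 6 gives A = 6, and T(t) = 6·2^t.
T(3) = 6·2^3 = 48.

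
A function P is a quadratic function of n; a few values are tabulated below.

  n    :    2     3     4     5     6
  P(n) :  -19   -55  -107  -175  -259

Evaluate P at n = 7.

First differences: -36, -52, -68, -84. Second differences: -16, -16, -16.
Level-2 differences are constant, so P has degree 2.
Fitting a degree-2 polynomial gives P(n) = -8n² + 4n + 5.
Then P(7) = -359.

-359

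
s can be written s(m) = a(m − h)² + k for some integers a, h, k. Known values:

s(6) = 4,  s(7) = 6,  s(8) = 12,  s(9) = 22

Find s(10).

First differences 2, 6, 10; second difference 4 = 2a, so a = 2.
Expanding, the m-coefficient is −2ah = -4h; matching it to the data gives h = 6, and then k = 4.
So s(m) = 2(m − 6)² + 4.
s(10) = 2·4² + 4 = 36.

36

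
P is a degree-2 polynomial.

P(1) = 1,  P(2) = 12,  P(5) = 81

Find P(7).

157

Write P(t) = at² + bt + c; the 3 given values yield a linear system in the 3 coefficients.
Solving, P(t) = 3t² + 2t - 4.
Then P(7) = 157.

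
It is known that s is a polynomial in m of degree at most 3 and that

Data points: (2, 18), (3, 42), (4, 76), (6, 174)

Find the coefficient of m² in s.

5

Write s(m) = am³ + bm² + cm + d; the 4 given values yield a linear system in the 4 coefficients.
Solving, the leading coefficient vanishes, and s(m) = 5m² - m.
The coefficient of m² is 5.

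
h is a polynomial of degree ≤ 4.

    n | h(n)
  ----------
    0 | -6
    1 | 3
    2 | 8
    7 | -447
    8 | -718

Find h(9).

Write h(n) = an^4 + bn³ + cn² + dn + e; the 5 given values yield a linear system in the 5 coefficients.
Solving, the leading coefficient vanishes, and h(n) = -2n³ + 4n² + 7n - 6.
Then h(9) = -1077.

-1077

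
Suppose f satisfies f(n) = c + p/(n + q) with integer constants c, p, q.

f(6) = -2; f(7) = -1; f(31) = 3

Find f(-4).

(f(n) − c)(n + q) = p for each data point; the three points give a linear system in c and q, then p follows.
Solving: c = 4, q = -1, p = -30, so f(n) = 4 − 30/(n − 1).
Then f(-4) = 4 − 30/(-5) = 10.

10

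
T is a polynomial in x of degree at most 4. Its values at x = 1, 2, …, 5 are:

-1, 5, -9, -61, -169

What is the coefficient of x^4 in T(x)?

First differences: 6, -14, -52, -108. Second differences: -20, -38, -56. Third differences: -18, -18.
Level-3 differences are constant, so T has degree 3.
Fitting a degree-3 polynomial gives T(x) = -3x³ + 8x² + 3x - 9.
The coefficient of x^4 is 0.

0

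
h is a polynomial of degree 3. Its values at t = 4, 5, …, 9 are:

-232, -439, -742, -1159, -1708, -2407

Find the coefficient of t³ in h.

First differences: -207, -303, -417, -549, -699. Second differences: -96, -114, -132, -150. Third differences: -18, -18, -18.
Level-3 differences are constant, so h has degree 3.
Fitting a degree-3 polynomial gives h(t) = -3t³ - 3t² + 3t - 4.
The coefficient of t³ is -3.

-3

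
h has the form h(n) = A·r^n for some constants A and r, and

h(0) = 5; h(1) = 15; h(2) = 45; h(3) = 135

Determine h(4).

Consecutive ratio: 15/5 = 3, and 45/15 = 3, so r = 3.
Then A·3^0 = 5 gives A = 5, and h(n) = 5·3^n.
h(4) = 5·3^4 = 405.

405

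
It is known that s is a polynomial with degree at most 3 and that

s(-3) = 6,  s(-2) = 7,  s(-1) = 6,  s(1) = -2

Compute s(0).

3

Write s(m) = am³ + bm² + cm + d; the 4 given values yield a linear system in the 4 coefficients.
Solving, the leading coefficient vanishes, and s(m) = -m² - 4m + 3.
Then s(0) = 3.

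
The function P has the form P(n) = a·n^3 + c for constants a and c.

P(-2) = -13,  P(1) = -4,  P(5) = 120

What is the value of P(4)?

59

From P(-2) = -13 and P(1) = -4: -8a + c = -13 and 1a + c = -4.
Subtracting: 9a = 9, so a = 1; then c = -13 − 1·(-8) = -5.
So P(n) = 1n³ − 5, and P(4) = 59.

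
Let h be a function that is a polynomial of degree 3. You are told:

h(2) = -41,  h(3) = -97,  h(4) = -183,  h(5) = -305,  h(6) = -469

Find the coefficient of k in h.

-7

First differences: -56, -86, -122, -164. Second differences: -30, -36, -42. Third differences: -6, -6.
Level-3 differences are constant, so h has degree 3.
Fitting a degree-3 polynomial gives h(k) = -k³ - 6k² - 7k + 5.
The coefficient of k is -7.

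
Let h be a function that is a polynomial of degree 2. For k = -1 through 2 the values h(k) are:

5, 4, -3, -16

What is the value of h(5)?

-91

Write h(k) = ak² + bk + c; the 4 given values yield a linear system in the 3 coefficients.
Solving, h(k) = -3k² - 4k + 4.
Then h(5) = -91.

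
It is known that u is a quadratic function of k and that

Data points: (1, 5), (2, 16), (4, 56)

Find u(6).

Write u(k) = ak² + bk + c; the 3 given values yield a linear system in the 3 coefficients.
Solving, u(k) = 3k² + 2k.
Then u(6) = 120.

120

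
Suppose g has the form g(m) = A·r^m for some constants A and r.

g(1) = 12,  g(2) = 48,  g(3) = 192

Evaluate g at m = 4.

768

Consecutive ratio: 48/12 = 4, and 192/48 = 4, so r = 4.
Then A·4^1 = 12 gives A = 3, and g(m) = 3·4^m.
g(4) = 3·4^4 = 768.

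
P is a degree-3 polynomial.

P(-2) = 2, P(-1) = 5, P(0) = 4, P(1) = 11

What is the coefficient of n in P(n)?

Write P(n) = an³ + bn² + cn + d; the 4 given values yield a linear system in the 4 coefficients.
Solving, P(n) = 2n³ + 4n² + n + 4.
The coefficient of n is 1.

1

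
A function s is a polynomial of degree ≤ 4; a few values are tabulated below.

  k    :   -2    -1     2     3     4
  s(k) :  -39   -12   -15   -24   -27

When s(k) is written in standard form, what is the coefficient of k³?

Write s(k) = ak^4 + bk³ + ck² + dk + e; the 5 given values yield a linear system in the 5 coefficients.
Solving, the leading coefficient vanishes, and s(k) = k³ - 6k² + 2k - 3.
The coefficient of k³ is 1.

1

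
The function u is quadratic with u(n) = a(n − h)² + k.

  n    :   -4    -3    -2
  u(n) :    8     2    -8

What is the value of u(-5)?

10

First differences -6, -10; second difference -4 = 2a, so a = -2.
Expanding, the n-coefficient is −2ah = 4h; matching it to the data gives h = -5, and then k = 10.
So u(n) = -2(n + 5)² + 10.
u(-5) = -2·0² + 10 = 10.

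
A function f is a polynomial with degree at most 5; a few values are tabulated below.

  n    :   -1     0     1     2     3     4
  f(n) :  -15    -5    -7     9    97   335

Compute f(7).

Write f(n) = an^5 + bn^4 + cn³ + dn² + en + p; the 6 given values yield a linear system in the 6 coefficients.
Solving, the leading coefficient vanishes, and f(n) = n^4 + 3n³ - 7n² + n - 5.
Then f(7) = 3089.

3089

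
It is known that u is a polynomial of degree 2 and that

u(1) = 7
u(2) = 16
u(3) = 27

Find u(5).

Write u(x) = ax² + bx + c; the 3 given values yield a linear system in the 3 coefficients.
Solving, u(x) = x² + 6x.
Then u(5) = 55.

55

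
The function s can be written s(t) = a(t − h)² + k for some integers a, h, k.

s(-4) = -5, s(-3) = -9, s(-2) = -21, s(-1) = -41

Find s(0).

First differences -4, -12, -20; second difference -8 = 2a, so a = -4.
Expanding, the t-coefficient is −2ah = 8h; matching it to the data gives h = -4, and then k = -5.
So s(t) = -4(t + 4)² − 5.
s(0) = -4·4² − 5 = -69.

-69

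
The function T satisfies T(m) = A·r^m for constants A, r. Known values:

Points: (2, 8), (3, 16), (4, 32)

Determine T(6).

128

Consecutive ratio: 16/8 = 2, and 32/16 = 2, so r = 2.
Then A·2^2 = 8 gives A = 2, and T(m) = 2·2^m.
T(6) = 2·2^6 = 128.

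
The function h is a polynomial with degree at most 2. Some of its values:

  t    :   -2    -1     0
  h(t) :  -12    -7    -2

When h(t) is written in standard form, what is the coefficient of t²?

0

Write h(t) = at² + bt + c; the 3 given values yield a linear system in the 3 coefficients.
Solving, the leading coefficient vanishes, and h(t) = 5t - 2.
The coefficient of t² is 0.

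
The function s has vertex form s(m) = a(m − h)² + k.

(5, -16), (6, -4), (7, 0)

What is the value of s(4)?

First differences 12, 4; second difference -8 = 2a, so a = -4.
Expanding, the m-coefficient is −2ah = 8h; matching it to the data gives h = 7, and then k = 0.
So s(m) = -4(m − 7)² + 0.
s(4) = -4·(-3)² + 0 = -36.

-36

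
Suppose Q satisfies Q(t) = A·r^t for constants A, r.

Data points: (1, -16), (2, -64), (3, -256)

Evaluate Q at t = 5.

Consecutive ratio: -64/(-16) = 4, and -256/(-64) = 4, so r = 4.
Then A·4^1 = -16 gives A = -4, and Q(t) = -4·4^t.
Q(5) = -4·4^5 = -4096.

-4096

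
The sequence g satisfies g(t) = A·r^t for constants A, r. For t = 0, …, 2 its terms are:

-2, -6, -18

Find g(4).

Consecutive ratio: -6/(-2) = 3, and -18/(-6) = 3, so r = 3.
Then A·3^0 = -2 gives A = -2, and g(t) = -2·3^t.
g(4) = -2·3^4 = -162.

-162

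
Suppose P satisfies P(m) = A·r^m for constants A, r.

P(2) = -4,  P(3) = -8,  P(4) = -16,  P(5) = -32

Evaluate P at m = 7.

-128

Consecutive ratio: -8/(-4) = 2, and -16/(-8) = 2, so r = 2.
Then A·2^2 = -4 gives A = -1, and P(m) = -1·2^m.
P(7) = -1·2^7 = -128.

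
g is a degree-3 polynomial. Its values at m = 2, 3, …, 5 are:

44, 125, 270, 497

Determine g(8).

1850

Write g(m) = am³ + bm² + cm + d; the 4 given values yield a linear system in the 4 coefficients.
Solving, g(m) = 3m³ + 5m² - m + 2.
Then g(8) = 1850.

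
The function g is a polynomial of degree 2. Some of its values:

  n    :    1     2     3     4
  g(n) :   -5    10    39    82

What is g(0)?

First differences: 15, 29, 43. Second differences: 14, 14.
Level-2 differences are constant, so g has degree 2.
Fitting a degree-2 polynomial gives g(n) = 7n² - 6n - 6.
The constant term is g(0) = -6.

-6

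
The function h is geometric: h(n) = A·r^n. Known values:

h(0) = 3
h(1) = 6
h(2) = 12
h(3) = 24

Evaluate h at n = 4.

Consecutive ratio: 6/3 = 2, and 12/6 = 2, so r = 2.
Then A·2^0 = 3 gives A = 3, and h(n) = 3·2^n.
h(4) = 3·2^4 = 48.

48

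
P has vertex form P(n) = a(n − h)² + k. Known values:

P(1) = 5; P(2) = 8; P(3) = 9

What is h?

3

First differences 3, 1; second difference -2 = 2a, so a = -1.
Expanding, the n-coefficient is −2ah = 2h; matching it to the data gives h = 3, and then k = 9.
So P(n) = -1(n − 3)² + 9.
Hence h = 3.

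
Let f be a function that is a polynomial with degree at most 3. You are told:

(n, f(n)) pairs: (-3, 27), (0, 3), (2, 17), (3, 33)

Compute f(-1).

5

Write f(n) = an³ + bn² + cn + d; the 4 given values yield a linear system in the 4 coefficients.
Solving, the leading coefficient vanishes, and f(n) = 3n² + n + 3.
Then f(-1) = 5.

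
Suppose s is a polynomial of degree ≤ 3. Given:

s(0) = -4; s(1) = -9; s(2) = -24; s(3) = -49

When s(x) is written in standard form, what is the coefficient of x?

0

Write s(x) = ax³ + bx² + cx + d; the 4 given values yield a linear system in the 4 coefficients.
Solving, the leading coefficient vanishes, and s(x) = -5x² - 4.
The coefficient of x is 0.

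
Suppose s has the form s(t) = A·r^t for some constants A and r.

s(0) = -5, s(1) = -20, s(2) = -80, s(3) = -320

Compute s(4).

-1280

Consecutive ratio: -20/(-5) = 4, and -80/(-20) = 4, so r = 4.
Then A·4^0 = -5 gives A = -5, and s(t) = -5·4^t.
s(4) = -5·4^4 = -1280.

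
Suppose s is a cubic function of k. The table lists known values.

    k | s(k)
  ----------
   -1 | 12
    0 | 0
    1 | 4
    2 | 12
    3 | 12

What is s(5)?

First differences: -12, 4, 8, 0. Second differences: 16, 4, -8. Third differences: -12, -12.
Level-3 differences are constant, so s has degree 3.
Fitting a degree-3 polynomial gives s(k) = -2k³ + 8k² - 2k.
Then s(5) = -60.

-60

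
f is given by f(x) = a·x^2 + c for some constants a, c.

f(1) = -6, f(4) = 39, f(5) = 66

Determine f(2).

From f(1) = -6 and f(4) = 39: 1a + c = -6 and 16a + c = 39.
Subtracting: 15a = 45, so a = 3; then c = -6 − 3·1 = -9.
So f(x) = 3x² − 9, and f(2) = 3.

3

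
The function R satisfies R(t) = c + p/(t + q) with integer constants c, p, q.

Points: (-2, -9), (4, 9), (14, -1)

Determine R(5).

5

(R(t) − c)(t + q) = p for each data point; the three points give a linear system in c and q, then p follows.
Solving: c = -3, q = -2, p = 24, so R(t) = -3 + 24/(t − 2).
Then R(5) = -3 + 24/3 = 5.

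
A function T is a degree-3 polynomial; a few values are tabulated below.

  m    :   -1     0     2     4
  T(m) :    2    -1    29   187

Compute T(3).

86

Write T(m) = am³ + bm² + cm + d; the 4 given values yield a linear system in the 4 coefficients.
Solving, T(m) = 2m³ + 4m² - m - 1.
Then T(3) = 86.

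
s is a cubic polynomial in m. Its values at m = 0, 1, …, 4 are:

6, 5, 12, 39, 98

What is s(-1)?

First differences: -1, 7, 27, 59. Second differences: 8, 20, 32. Third differences: 12, 12.
Level-3 differences are constant, so s has degree 3.
Fitting a degree-3 polynomial gives s(m) = 2m³ - 2m² - m + 6.
Then s(-1) = 3.

3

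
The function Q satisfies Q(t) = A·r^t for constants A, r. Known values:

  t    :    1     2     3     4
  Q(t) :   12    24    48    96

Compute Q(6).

Consecutive ratio: 24/12 = 2, and 48/24 = 2, so r = 2.
Then A·2^1 = 12 gives A = 6, and Q(t) = 6·2^t.
Q(6) = 6·2^6 = 384.

384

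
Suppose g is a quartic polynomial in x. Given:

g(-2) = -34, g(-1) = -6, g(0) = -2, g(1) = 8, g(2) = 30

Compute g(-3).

-140

Write g(x) = ax^4 + bx³ + cx² + dx + e; the 5 given values yield a linear system in the 5 coefficients.
Solving, g(x) = -x^4 + 3x³ + 4x² + 4x - 2.
Then g(-3) = -140.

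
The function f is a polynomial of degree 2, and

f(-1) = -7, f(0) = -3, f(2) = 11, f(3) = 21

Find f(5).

Write f(m) = am² + bm + c; the 4 given values yield a linear system in the 3 coefficients.
Solving, f(m) = m² + 5m - 3.
Then f(5) = 47.

47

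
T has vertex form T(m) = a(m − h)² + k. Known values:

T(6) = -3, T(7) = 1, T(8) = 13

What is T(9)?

First differences 4, 12; second difference 8 = 2a, so a = 4.
Expanding, the m-coefficient is −2ah = -8h; matching it to the data gives h = 6, and then k = -3.
So T(m) = 4(m − 6)² − 3.
T(9) = 4·3² − 3 = 33.

33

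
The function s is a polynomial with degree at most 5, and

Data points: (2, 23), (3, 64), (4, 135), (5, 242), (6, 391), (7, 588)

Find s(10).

First differences: 41, 71, 107, 149, 197. Second differences: 30, 36, 42, 48. Third differences: 6, 6, 6.
Level-3 differences are constant, so s has degree 3.
Fitting a degree-3 polynomial gives s(n) = n³ + 6n² - 8n + 7.
Then s(10) = 1527.

1527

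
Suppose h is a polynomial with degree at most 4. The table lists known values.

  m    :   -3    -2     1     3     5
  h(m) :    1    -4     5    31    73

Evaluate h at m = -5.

Write h(m) = am^4 + bm³ + cm² + dm + e; the 5 given values yield a linear system in the 5 coefficients.
Solving, the top 2 coefficients vanish, and h(m) = 2m² + 5m - 2.
Then h(-5) = 23.

23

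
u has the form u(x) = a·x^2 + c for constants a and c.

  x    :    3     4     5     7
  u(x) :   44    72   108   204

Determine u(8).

264

From u(3) = 44 and u(4) = 72: 9a + c = 44 and 16a + c = 72.
Subtracting: 7a = 28, so a = 4; then c = 44 − 4·9 = 8.
So u(x) = 4x² + 8, and u(8) = 264.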